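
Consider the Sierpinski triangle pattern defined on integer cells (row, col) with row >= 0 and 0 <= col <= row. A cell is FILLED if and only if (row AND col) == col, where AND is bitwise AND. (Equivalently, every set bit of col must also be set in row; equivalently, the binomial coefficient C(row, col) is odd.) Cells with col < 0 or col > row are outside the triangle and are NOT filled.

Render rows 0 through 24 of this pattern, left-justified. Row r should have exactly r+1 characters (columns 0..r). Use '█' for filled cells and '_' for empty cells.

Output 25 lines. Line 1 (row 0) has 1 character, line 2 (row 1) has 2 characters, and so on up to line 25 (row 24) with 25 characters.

Answer: █
██
█_█
████
█___█
██__██
█_█_█_█
████████
█_______█
██______██
█_█_____█_█
████____████
█___█___█___█
██__██__██__██
█_█_█_█_█_█_█_█
████████████████
█_______________█
██______________██
█_█_____________█_█
████____________████
█___█___________█___█
██__██__________██__██
█_█_█_█_________█_█_█_█
████████________████████
█_______█_______█_______█

Derivation:
r0=0: █
r1=1: ██
r2=10: █_█
r3=11: ████
r4=100: █___█
r5=101: ██__██
r6=110: █_█_█_█
r7=111: ████████
r8=1000: █_______█
r9=1001: ██______██
r10=1010: █_█_____█_█
r11=1011: ████____████
r12=1100: █___█___█___█
r13=1101: ██__██__██__██
r14=1110: █_█_█_█_█_█_█_█
r15=1111: ████████████████
r16=10000: █_______________█
r17=10001: ██______________██
r18=10010: █_█_____________█_█
r19=10011: ████____________████
r20=10100: █___█___________█___█
r21=10101: ██__██__________██__██
r22=10110: █_█_█_█_________█_█_█_█
r23=10111: ████████________████████
r24=11000: █_______█_______█_______█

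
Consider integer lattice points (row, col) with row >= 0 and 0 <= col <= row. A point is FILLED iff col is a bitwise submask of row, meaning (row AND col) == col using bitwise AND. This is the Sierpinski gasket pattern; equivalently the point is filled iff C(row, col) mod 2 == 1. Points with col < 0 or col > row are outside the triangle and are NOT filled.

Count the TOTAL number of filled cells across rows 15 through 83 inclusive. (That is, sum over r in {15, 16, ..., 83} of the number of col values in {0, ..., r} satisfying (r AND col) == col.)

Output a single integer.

r15=1111 pc4: +16 =16
r16=10000 pc1: +2 =18
r17=10001 pc2: +4 =22
r18=10010 pc2: +4 =26
r19=10011 pc3: +8 =34
r20=10100 pc2: +4 =38
r21=10101 pc3: +8 =46
r22=10110 pc3: +8 =54
r23=10111 pc4: +16 =70
r24=11000 pc2: +4 =74
r25=11001 pc3: +8 =82
r26=11010 pc3: +8 =90
r27=11011 pc4: +16 =106
r28=11100 pc3: +8 =114
r29=11101 pc4: +16 =130
r30=11110 pc4: +16 =146
r31=11111 pc5: +32 =178
r32=100000 pc1: +2 =180
r33=100001 pc2: +4 =184
r34=100010 pc2: +4 =188
r35=100011 pc3: +8 =196
r36=100100 pc2: +4 =200
r37=100101 pc3: +8 =208
r38=100110 pc3: +8 =216
r39=100111 pc4: +16 =232
r40=101000 pc2: +4 =236
r41=101001 pc3: +8 =244
r42=101010 pc3: +8 =252
r43=101011 pc4: +16 =268
r44=101100 pc3: +8 =276
r45=101101 pc4: +16 =292
r46=101110 pc4: +16 =308
r47=101111 pc5: +32 =340
r48=110000 pc2: +4 =344
r49=110001 pc3: +8 =352
r50=110010 pc3: +8 =360
r51=110011 pc4: +16 =376
r52=110100 pc3: +8 =384
r53=110101 pc4: +16 =400
r54=110110 pc4: +16 =416
r55=110111 pc5: +32 =448
r56=111000 pc3: +8 =456
r57=111001 pc4: +16 =472
r58=111010 pc4: +16 =488
r59=111011 pc5: +32 =520
r60=111100 pc4: +16 =536
r61=111101 pc5: +32 =568
r62=111110 pc5: +32 =600
r63=111111 pc6: +64 =664
r64=1000000 pc1: +2 =666
r65=1000001 pc2: +4 =670
r66=1000010 pc2: +4 =674
r67=1000011 pc3: +8 =682
r68=1000100 pc2: +4 =686
r69=1000101 pc3: +8 =694
r70=1000110 pc3: +8 =702
r71=1000111 pc4: +16 =718
r72=1001000 pc2: +4 =722
r73=1001001 pc3: +8 =730
r74=1001010 pc3: +8 =738
r75=1001011 pc4: +16 =754
r76=1001100 pc3: +8 =762
r77=1001101 pc4: +16 =778
r78=1001110 pc4: +16 =794
r79=1001111 pc5: +32 =826
r80=1010000 pc2: +4 =830
r81=1010001 pc3: +8 =838
r82=1010010 pc3: +8 =846
r83=1010011 pc4: +16 =862

Answer: 862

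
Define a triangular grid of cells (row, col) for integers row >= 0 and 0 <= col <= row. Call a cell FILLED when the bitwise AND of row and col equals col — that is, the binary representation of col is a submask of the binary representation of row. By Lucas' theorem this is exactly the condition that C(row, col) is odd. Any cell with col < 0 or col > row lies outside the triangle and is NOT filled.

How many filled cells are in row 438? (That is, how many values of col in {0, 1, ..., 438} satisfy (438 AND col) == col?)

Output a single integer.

Answer: 64

Derivation:
438 in binary = 110110110
popcount(438) = number of 1-bits in 110110110 = 6
A col c satisfies (438 AND c) == c iff every set bit of c is also set in 438; each of the 6 set bits of 438 can independently be on or off in c.
count = 2^6 = 64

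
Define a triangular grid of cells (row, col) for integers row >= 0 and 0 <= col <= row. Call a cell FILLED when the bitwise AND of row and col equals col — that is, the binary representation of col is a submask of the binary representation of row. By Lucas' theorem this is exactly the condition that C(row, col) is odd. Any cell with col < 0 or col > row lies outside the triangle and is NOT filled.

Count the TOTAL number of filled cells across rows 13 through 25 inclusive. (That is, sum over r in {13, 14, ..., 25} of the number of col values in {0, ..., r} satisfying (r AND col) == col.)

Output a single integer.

r13=1101 pc3: +8 =8
r14=1110 pc3: +8 =16
r15=1111 pc4: +16 =32
r16=10000 pc1: +2 =34
r17=10001 pc2: +4 =38
r18=10010 pc2: +4 =42
r19=10011 pc3: +8 =50
r20=10100 pc2: +4 =54
r21=10101 pc3: +8 =62
r22=10110 pc3: +8 =70
r23=10111 pc4: +16 =86
r24=11000 pc2: +4 =90
r25=11001 pc3: +8 =98

Answer: 98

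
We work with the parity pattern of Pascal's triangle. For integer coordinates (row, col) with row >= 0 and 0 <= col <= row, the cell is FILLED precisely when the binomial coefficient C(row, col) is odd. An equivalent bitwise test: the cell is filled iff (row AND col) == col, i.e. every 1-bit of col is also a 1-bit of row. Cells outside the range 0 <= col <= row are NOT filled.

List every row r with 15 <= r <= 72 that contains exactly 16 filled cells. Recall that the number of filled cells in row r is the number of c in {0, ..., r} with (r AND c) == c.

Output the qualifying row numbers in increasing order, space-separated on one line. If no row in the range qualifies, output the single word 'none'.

Row r has 2^popcount(r) filled cells, so we need popcount(r) = log2(16) = 4.
Scan r = 15..72 and keep those with exactly 4 one-bits:
r=15=1111 popcount=4 -> KEEP
r=16=10000 popcount=1 -> skip
r=17=10001 popcount=2 -> skip
r=18=10010 popcount=2 -> skip
r=19=10011 popcount=3 -> skip
r=20=10100 popcount=2 -> skip
r=21=10101 popcount=3 -> skip
r=22=10110 popcount=3 -> skip
r=23=10111 popcount=4 -> KEEP
r=24=11000 popcount=2 -> skip
r=25=11001 popcount=3 -> skip
r=26=11010 popcount=3 -> skip
r=27=11011 popcount=4 -> KEEP
r=28=11100 popcount=3 -> skip
r=29=11101 popcount=4 -> KEEP
r=30=11110 popcount=4 -> KEEP
r=31=11111 popcount=5 -> skip
r=32=100000 popcount=1 -> skip
r=33=100001 popcount=2 -> skip
r=34=100010 popcount=2 -> skip
r=35=100011 popcount=3 -> skip
r=36=100100 popcount=2 -> skip
r=37=100101 popcount=3 -> skip
r=38=100110 popcount=3 -> skip
r=39=100111 popcount=4 -> KEEP
r=40=101000 popcount=2 -> skip
r=41=101001 popcount=3 -> skip
r=42=101010 popcount=3 -> skip
r=43=101011 popcount=4 -> KEEP
r=44=101100 popcount=3 -> skip
r=45=101101 popcount=4 -> KEEP
r=46=101110 popcount=4 -> KEEP
r=47=101111 popcount=5 -> skip
r=48=110000 popcount=2 -> skip
r=49=110001 popcount=3 -> skip
r=50=110010 popcount=3 -> skip
r=51=110011 popcount=4 -> KEEP
r=52=110100 popcount=3 -> skip
r=53=110101 popcount=4 -> KEEP
r=54=110110 popcount=4 -> KEEP
r=55=110111 popcount=5 -> skip
r=56=111000 popcount=3 -> skip
r=57=111001 popcount=4 -> KEEP
r=58=111010 popcount=4 -> KEEP
r=59=111011 popcount=5 -> skip
r=60=111100 popcount=4 -> KEEP
r=61=111101 popcount=5 -> skip
r=62=111110 popcount=5 -> skip
r=63=111111 popcount=6 -> skip
r=64=1000000 popcount=1 -> skip
r=65=1000001 popcount=2 -> skip
r=66=1000010 popcount=2 -> skip
r=67=1000011 popcount=3 -> skip
r=68=1000100 popcount=2 -> skip
r=69=1000101 popcount=3 -> skip
r=70=1000110 popcount=3 -> skip
r=71=1000111 popcount=4 -> KEEP
r=72=1001000 popcount=2 -> skip
Kept rows: 15 23 27 29 30 39 43 45 46 51 53 54 57 58 60 71

Answer: 15 23 27 29 30 39 43 45 46 51 53 54 57 58 60 71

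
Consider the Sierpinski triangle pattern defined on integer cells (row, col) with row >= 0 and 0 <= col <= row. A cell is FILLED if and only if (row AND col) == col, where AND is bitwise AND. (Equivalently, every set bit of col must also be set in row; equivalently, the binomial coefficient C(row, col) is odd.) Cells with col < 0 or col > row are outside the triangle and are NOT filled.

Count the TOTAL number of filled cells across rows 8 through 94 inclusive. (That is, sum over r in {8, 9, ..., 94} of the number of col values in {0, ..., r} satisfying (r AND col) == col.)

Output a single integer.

Answer: 1124

Derivation:
r8=1000 pc1: +2 =2
r9=1001 pc2: +4 =6
r10=1010 pc2: +4 =10
r11=1011 pc3: +8 =18
r12=1100 pc2: +4 =22
r13=1101 pc3: +8 =30
r14=1110 pc3: +8 =38
r15=1111 pc4: +16 =54
r16=10000 pc1: +2 =56
r17=10001 pc2: +4 =60
r18=10010 pc2: +4 =64
r19=10011 pc3: +8 =72
r20=10100 pc2: +4 =76
r21=10101 pc3: +8 =84
r22=10110 pc3: +8 =92
r23=10111 pc4: +16 =108
r24=11000 pc2: +4 =112
r25=11001 pc3: +8 =120
r26=11010 pc3: +8 =128
r27=11011 pc4: +16 =144
r28=11100 pc3: +8 =152
r29=11101 pc4: +16 =168
r30=11110 pc4: +16 =184
r31=11111 pc5: +32 =216
r32=100000 pc1: +2 =218
r33=100001 pc2: +4 =222
r34=100010 pc2: +4 =226
r35=100011 pc3: +8 =234
r36=100100 pc2: +4 =238
r37=100101 pc3: +8 =246
r38=100110 pc3: +8 =254
r39=100111 pc4: +16 =270
r40=101000 pc2: +4 =274
r41=101001 pc3: +8 =282
r42=101010 pc3: +8 =290
r43=101011 pc4: +16 =306
r44=101100 pc3: +8 =314
r45=101101 pc4: +16 =330
r46=101110 pc4: +16 =346
r47=101111 pc5: +32 =378
r48=110000 pc2: +4 =382
r49=110001 pc3: +8 =390
r50=110010 pc3: +8 =398
r51=110011 pc4: +16 =414
r52=110100 pc3: +8 =422
r53=110101 pc4: +16 =438
r54=110110 pc4: +16 =454
r55=110111 pc5: +32 =486
r56=111000 pc3: +8 =494
r57=111001 pc4: +16 =510
r58=111010 pc4: +16 =526
r59=111011 pc5: +32 =558
r60=111100 pc4: +16 =574
r61=111101 pc5: +32 =606
r62=111110 pc5: +32 =638
r63=111111 pc6: +64 =702
r64=1000000 pc1: +2 =704
r65=1000001 pc2: +4 =708
r66=1000010 pc2: +4 =712
r67=1000011 pc3: +8 =720
r68=1000100 pc2: +4 =724
r69=1000101 pc3: +8 =732
r70=1000110 pc3: +8 =740
r71=1000111 pc4: +16 =756
r72=1001000 pc2: +4 =760
r73=1001001 pc3: +8 =768
r74=1001010 pc3: +8 =776
r75=1001011 pc4: +16 =792
r76=1001100 pc3: +8 =800
r77=1001101 pc4: +16 =816
r78=1001110 pc4: +16 =832
r79=1001111 pc5: +32 =864
r80=1010000 pc2: +4 =868
r81=1010001 pc3: +8 =876
r82=1010010 pc3: +8 =884
r83=1010011 pc4: +16 =900
r84=1010100 pc3: +8 =908
r85=1010101 pc4: +16 =924
r86=1010110 pc4: +16 =940
r87=1010111 pc5: +32 =972
r88=1011000 pc3: +8 =980
r89=1011001 pc4: +16 =996
r90=1011010 pc4: +16 =1012
r91=1011011 pc5: +32 =1044
r92=1011100 pc4: +16 =1060
r93=1011101 pc5: +32 =1092
r94=1011110 pc5: +32 =1124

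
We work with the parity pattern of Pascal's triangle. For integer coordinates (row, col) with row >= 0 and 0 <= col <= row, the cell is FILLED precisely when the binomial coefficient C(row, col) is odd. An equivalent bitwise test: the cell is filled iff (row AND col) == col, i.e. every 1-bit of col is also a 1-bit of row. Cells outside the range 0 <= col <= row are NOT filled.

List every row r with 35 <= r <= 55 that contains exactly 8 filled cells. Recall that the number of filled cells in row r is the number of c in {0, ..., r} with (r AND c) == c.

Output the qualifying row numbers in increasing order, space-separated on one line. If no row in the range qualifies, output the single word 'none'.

Answer: 35 37 38 41 42 44 49 50 52

Derivation:
Row r has 2^popcount(r) filled cells, so we need popcount(r) = log2(8) = 3.
Scan r = 35..55 and keep those with exactly 3 one-bits:
r=35=100011 popcount=3 -> KEEP
r=36=100100 popcount=2 -> skip
r=37=100101 popcount=3 -> KEEP
r=38=100110 popcount=3 -> KEEP
r=39=100111 popcount=4 -> skip
r=40=101000 popcount=2 -> skip
r=41=101001 popcount=3 -> KEEP
r=42=101010 popcount=3 -> KEEP
r=43=101011 popcount=4 -> skip
r=44=101100 popcount=3 -> KEEP
r=45=101101 popcount=4 -> skip
r=46=101110 popcount=4 -> skip
r=47=101111 popcount=5 -> skip
r=48=110000 popcount=2 -> skip
r=49=110001 popcount=3 -> KEEP
r=50=110010 popcount=3 -> KEEP
r=51=110011 popcount=4 -> skip
r=52=110100 popcount=3 -> KEEP
r=53=110101 popcount=4 -> skip
r=54=110110 popcount=4 -> skip
r=55=110111 popcount=5 -> skip
Kept rows: 35 37 38 41 42 44 49 50 52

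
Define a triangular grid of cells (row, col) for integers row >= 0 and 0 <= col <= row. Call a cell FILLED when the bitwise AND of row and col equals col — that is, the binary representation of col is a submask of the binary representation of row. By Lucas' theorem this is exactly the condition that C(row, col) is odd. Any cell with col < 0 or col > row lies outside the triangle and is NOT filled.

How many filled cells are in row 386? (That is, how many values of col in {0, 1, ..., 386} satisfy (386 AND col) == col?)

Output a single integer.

Answer: 8

Derivation:
386 in binary = 110000010
popcount(386) = number of 1-bits in 110000010 = 3
A col c satisfies (386 AND c) == c iff every set bit of c is also set in 386; each of the 3 set bits of 386 can independently be on or off in c.
count = 2^3 = 8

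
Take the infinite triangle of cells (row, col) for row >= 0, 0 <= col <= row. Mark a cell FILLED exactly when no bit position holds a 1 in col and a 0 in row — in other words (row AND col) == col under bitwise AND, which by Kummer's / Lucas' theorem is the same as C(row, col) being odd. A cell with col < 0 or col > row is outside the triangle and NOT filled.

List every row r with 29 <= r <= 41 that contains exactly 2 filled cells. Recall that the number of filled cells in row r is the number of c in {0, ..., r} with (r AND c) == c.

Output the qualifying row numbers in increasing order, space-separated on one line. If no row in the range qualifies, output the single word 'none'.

Answer: 32

Derivation:
Row r has 2^popcount(r) filled cells, so we need popcount(r) = log2(2) = 1.
Scan r = 29..41 and keep those with exactly 1 one-bits:
r=29=11101 popcount=4 -> skip
r=30=11110 popcount=4 -> skip
r=31=11111 popcount=5 -> skip
r=32=100000 popcount=1 -> KEEP
r=33=100001 popcount=2 -> skip
r=34=100010 popcount=2 -> skip
r=35=100011 popcount=3 -> skip
r=36=100100 popcount=2 -> skip
r=37=100101 popcount=3 -> skip
r=38=100110 popcount=3 -> skip
r=39=100111 popcount=4 -> skip
r=40=101000 popcount=2 -> skip
r=41=101001 popcount=3 -> skip
Kept rows: 32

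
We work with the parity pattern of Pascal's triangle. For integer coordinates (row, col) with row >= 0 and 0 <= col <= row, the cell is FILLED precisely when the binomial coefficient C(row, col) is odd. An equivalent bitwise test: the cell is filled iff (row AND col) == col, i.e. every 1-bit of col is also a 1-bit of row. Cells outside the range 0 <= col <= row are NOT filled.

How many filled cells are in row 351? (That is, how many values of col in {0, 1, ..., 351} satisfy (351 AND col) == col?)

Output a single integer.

Answer: 128

Derivation:
351 in binary = 101011111
popcount(351) = number of 1-bits in 101011111 = 7
A col c satisfies (351 AND c) == c iff every set bit of c is also set in 351; each of the 7 set bits of 351 can independently be on or off in c.
count = 2^7 = 128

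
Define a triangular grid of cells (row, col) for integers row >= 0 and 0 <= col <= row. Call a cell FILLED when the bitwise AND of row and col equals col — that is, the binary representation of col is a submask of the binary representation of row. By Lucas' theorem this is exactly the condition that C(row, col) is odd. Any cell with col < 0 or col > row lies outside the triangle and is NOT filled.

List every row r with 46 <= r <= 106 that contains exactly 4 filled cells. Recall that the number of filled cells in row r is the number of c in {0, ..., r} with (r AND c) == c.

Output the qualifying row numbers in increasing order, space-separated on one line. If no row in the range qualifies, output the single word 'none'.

Answer: 48 65 66 68 72 80 96

Derivation:
Row r has 2^popcount(r) filled cells, so we need popcount(r) = log2(4) = 2.
Scan r = 46..106 and keep those with exactly 2 one-bits:
r=46=101110 popcount=4 -> skip
r=47=101111 popcount=5 -> skip
r=48=110000 popcount=2 -> KEEP
r=49=110001 popcount=3 -> skip
r=50=110010 popcount=3 -> skip
r=51=110011 popcount=4 -> skip
r=52=110100 popcount=3 -> skip
r=53=110101 popcount=4 -> skip
r=54=110110 popcount=4 -> skip
r=55=110111 popcount=5 -> skip
r=56=111000 popcount=3 -> skip
r=57=111001 popcount=4 -> skip
r=58=111010 popcount=4 -> skip
r=59=111011 popcount=5 -> skip
r=60=111100 popcount=4 -> skip
r=61=111101 popcount=5 -> skip
r=62=111110 popcount=5 -> skip
r=63=111111 popcount=6 -> skip
r=64=1000000 popcount=1 -> skip
r=65=1000001 popcount=2 -> KEEP
r=66=1000010 popcount=2 -> KEEP
r=67=1000011 popcount=3 -> skip
r=68=1000100 popcount=2 -> KEEP
r=69=1000101 popcount=3 -> skip
r=70=1000110 popcount=3 -> skip
r=71=1000111 popcount=4 -> skip
r=72=1001000 popcount=2 -> KEEP
r=73=1001001 popcount=3 -> skip
r=74=1001010 popcount=3 -> skip
r=75=1001011 popcount=4 -> skip
r=76=1001100 popcount=3 -> skip
r=77=1001101 popcount=4 -> skip
r=78=1001110 popcount=4 -> skip
r=79=1001111 popcount=5 -> skip
r=80=1010000 popcount=2 -> KEEP
r=81=1010001 popcount=3 -> skip
r=82=1010010 popcount=3 -> skip
r=83=1010011 popcount=4 -> skip
r=84=1010100 popcount=3 -> skip
r=85=1010101 popcount=4 -> skip
r=86=1010110 popcount=4 -> skip
r=87=1010111 popcount=5 -> skip
r=88=1011000 popcount=3 -> skip
r=89=1011001 popcount=4 -> skip
r=90=1011010 popcount=4 -> skip
r=91=1011011 popcount=5 -> skip
r=92=1011100 popcount=4 -> skip
r=93=1011101 popcount=5 -> skip
r=94=1011110 popcount=5 -> skip
r=95=1011111 popcount=6 -> skip
r=96=1100000 popcount=2 -> KEEP
r=97=1100001 popcount=3 -> skip
r=98=1100010 popcount=3 -> skip
r=99=1100011 popcount=4 -> skip
r=100=1100100 popcount=3 -> skip
r=101=1100101 popcount=4 -> skip
r=102=1100110 popcount=4 -> skip
r=103=1100111 popcount=5 -> skip
r=104=1101000 popcount=3 -> skip
r=105=1101001 popcount=4 -> skip
r=106=1101010 popcount=4 -> skip
Kept rows: 48 65 66 68 72 80 96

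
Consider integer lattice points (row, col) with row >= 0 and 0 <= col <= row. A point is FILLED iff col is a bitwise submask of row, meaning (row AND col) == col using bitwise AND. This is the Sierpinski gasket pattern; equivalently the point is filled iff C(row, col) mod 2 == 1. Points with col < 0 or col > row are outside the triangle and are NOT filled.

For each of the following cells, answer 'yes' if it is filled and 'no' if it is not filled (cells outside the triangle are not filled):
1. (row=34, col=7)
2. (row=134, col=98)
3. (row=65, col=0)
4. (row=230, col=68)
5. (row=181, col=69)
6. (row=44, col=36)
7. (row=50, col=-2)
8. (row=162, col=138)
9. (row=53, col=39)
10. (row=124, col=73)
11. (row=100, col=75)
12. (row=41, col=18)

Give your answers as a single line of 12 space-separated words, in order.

(34,7): row=0b100010, col=0b111, row AND col = 0b10 = 2; 2 != 7 -> empty
(134,98): row=0b10000110, col=0b1100010, row AND col = 0b10 = 2; 2 != 98 -> empty
(65,0): row=0b1000001, col=0b0, row AND col = 0b0 = 0; 0 == 0 -> filled
(230,68): row=0b11100110, col=0b1000100, row AND col = 0b1000100 = 68; 68 == 68 -> filled
(181,69): row=0b10110101, col=0b1000101, row AND col = 0b101 = 5; 5 != 69 -> empty
(44,36): row=0b101100, col=0b100100, row AND col = 0b100100 = 36; 36 == 36 -> filled
(50,-2): col outside [0, 50] -> not filled
(162,138): row=0b10100010, col=0b10001010, row AND col = 0b10000010 = 130; 130 != 138 -> empty
(53,39): row=0b110101, col=0b100111, row AND col = 0b100101 = 37; 37 != 39 -> empty
(124,73): row=0b1111100, col=0b1001001, row AND col = 0b1001000 = 72; 72 != 73 -> empty
(100,75): row=0b1100100, col=0b1001011, row AND col = 0b1000000 = 64; 64 != 75 -> empty
(41,18): row=0b101001, col=0b10010, row AND col = 0b0 = 0; 0 != 18 -> empty

Answer: no no yes yes no yes no no no no no no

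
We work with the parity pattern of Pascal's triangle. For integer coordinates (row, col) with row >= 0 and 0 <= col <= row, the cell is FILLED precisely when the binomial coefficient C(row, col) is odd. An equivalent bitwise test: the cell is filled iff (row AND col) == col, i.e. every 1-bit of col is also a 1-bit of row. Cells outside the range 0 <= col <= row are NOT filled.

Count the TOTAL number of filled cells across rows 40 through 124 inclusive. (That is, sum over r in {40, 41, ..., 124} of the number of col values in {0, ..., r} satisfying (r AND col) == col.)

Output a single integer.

Answer: 1634

Derivation:
r40=101000 pc2: +4 =4
r41=101001 pc3: +8 =12
r42=101010 pc3: +8 =20
r43=101011 pc4: +16 =36
r44=101100 pc3: +8 =44
r45=101101 pc4: +16 =60
r46=101110 pc4: +16 =76
r47=101111 pc5: +32 =108
r48=110000 pc2: +4 =112
r49=110001 pc3: +8 =120
r50=110010 pc3: +8 =128
r51=110011 pc4: +16 =144
r52=110100 pc3: +8 =152
r53=110101 pc4: +16 =168
r54=110110 pc4: +16 =184
r55=110111 pc5: +32 =216
r56=111000 pc3: +8 =224
r57=111001 pc4: +16 =240
r58=111010 pc4: +16 =256
r59=111011 pc5: +32 =288
r60=111100 pc4: +16 =304
r61=111101 pc5: +32 =336
r62=111110 pc5: +32 =368
r63=111111 pc6: +64 =432
r64=1000000 pc1: +2 =434
r65=1000001 pc2: +4 =438
r66=1000010 pc2: +4 =442
r67=1000011 pc3: +8 =450
r68=1000100 pc2: +4 =454
r69=1000101 pc3: +8 =462
r70=1000110 pc3: +8 =470
r71=1000111 pc4: +16 =486
r72=1001000 pc2: +4 =490
r73=1001001 pc3: +8 =498
r74=1001010 pc3: +8 =506
r75=1001011 pc4: +16 =522
r76=1001100 pc3: +8 =530
r77=1001101 pc4: +16 =546
r78=1001110 pc4: +16 =562
r79=1001111 pc5: +32 =594
r80=1010000 pc2: +4 =598
r81=1010001 pc3: +8 =606
r82=1010010 pc3: +8 =614
r83=1010011 pc4: +16 =630
r84=1010100 pc3: +8 =638
r85=1010101 pc4: +16 =654
r86=1010110 pc4: +16 =670
r87=1010111 pc5: +32 =702
r88=1011000 pc3: +8 =710
r89=1011001 pc4: +16 =726
r90=1011010 pc4: +16 =742
r91=1011011 pc5: +32 =774
r92=1011100 pc4: +16 =790
r93=1011101 pc5: +32 =822
r94=1011110 pc5: +32 =854
r95=1011111 pc6: +64 =918
r96=1100000 pc2: +4 =922
r97=1100001 pc3: +8 =930
r98=1100010 pc3: +8 =938
r99=1100011 pc4: +16 =954
r100=1100100 pc3: +8 =962
r101=1100101 pc4: +16 =978
r102=1100110 pc4: +16 =994
r103=1100111 pc5: +32 =1026
r104=1101000 pc3: +8 =1034
r105=1101001 pc4: +16 =1050
r106=1101010 pc4: +16 =1066
r107=1101011 pc5: +32 =1098
r108=1101100 pc4: +16 =1114
r109=1101101 pc5: +32 =1146
r110=1101110 pc5: +32 =1178
r111=1101111 pc6: +64 =1242
r112=1110000 pc3: +8 =1250
r113=1110001 pc4: +16 =1266
r114=1110010 pc4: +16 =1282
r115=1110011 pc5: +32 =1314
r116=1110100 pc4: +16 =1330
r117=1110101 pc5: +32 =1362
r118=1110110 pc5: +32 =1394
r119=1110111 pc6: +64 =1458
r120=1111000 pc4: +16 =1474
r121=1111001 pc5: +32 =1506
r122=1111010 pc5: +32 =1538
r123=1111011 pc6: +64 =1602
r124=1111100 pc5: +32 =1634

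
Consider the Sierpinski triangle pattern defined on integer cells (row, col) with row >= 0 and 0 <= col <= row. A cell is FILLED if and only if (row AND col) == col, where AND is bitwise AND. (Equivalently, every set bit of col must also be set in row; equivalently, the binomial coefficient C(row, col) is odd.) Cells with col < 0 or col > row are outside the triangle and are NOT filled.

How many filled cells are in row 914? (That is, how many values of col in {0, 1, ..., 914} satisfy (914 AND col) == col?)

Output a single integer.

Answer: 32

Derivation:
914 in binary = 1110010010
popcount(914) = number of 1-bits in 1110010010 = 5
A col c satisfies (914 AND c) == c iff every set bit of c is also set in 914; each of the 5 set bits of 914 can independently be on or off in c.
count = 2^5 = 32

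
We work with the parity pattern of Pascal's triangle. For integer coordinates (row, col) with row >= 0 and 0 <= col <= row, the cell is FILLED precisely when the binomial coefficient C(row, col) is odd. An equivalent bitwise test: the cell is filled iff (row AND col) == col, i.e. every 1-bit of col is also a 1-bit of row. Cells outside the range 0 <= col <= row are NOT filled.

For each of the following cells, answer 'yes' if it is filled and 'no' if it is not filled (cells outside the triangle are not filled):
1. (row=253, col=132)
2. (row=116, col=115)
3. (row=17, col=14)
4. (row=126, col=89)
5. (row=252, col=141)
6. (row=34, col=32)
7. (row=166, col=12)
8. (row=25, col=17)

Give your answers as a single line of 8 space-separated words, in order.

(253,132): row=0b11111101, col=0b10000100, row AND col = 0b10000100 = 132; 132 == 132 -> filled
(116,115): row=0b1110100, col=0b1110011, row AND col = 0b1110000 = 112; 112 != 115 -> empty
(17,14): row=0b10001, col=0b1110, row AND col = 0b0 = 0; 0 != 14 -> empty
(126,89): row=0b1111110, col=0b1011001, row AND col = 0b1011000 = 88; 88 != 89 -> empty
(252,141): row=0b11111100, col=0b10001101, row AND col = 0b10001100 = 140; 140 != 141 -> empty
(34,32): row=0b100010, col=0b100000, row AND col = 0b100000 = 32; 32 == 32 -> filled
(166,12): row=0b10100110, col=0b1100, row AND col = 0b100 = 4; 4 != 12 -> empty
(25,17): row=0b11001, col=0b10001, row AND col = 0b10001 = 17; 17 == 17 -> filled

Answer: yes no no no no yes no yes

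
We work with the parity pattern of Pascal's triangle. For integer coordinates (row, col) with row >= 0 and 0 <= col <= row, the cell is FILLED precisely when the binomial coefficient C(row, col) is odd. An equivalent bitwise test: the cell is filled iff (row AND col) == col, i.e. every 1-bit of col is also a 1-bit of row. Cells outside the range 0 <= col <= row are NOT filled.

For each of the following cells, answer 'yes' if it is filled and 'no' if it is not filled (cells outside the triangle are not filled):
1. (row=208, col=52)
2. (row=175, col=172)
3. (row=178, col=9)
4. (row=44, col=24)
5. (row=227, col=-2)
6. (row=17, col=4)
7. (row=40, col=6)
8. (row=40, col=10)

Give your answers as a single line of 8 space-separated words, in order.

(208,52): row=0b11010000, col=0b110100, row AND col = 0b10000 = 16; 16 != 52 -> empty
(175,172): row=0b10101111, col=0b10101100, row AND col = 0b10101100 = 172; 172 == 172 -> filled
(178,9): row=0b10110010, col=0b1001, row AND col = 0b0 = 0; 0 != 9 -> empty
(44,24): row=0b101100, col=0b11000, row AND col = 0b1000 = 8; 8 != 24 -> empty
(227,-2): col outside [0, 227] -> not filled
(17,4): row=0b10001, col=0b100, row AND col = 0b0 = 0; 0 != 4 -> empty
(40,6): row=0b101000, col=0b110, row AND col = 0b0 = 0; 0 != 6 -> empty
(40,10): row=0b101000, col=0b1010, row AND col = 0b1000 = 8; 8 != 10 -> empty

Answer: no yes no no no no no no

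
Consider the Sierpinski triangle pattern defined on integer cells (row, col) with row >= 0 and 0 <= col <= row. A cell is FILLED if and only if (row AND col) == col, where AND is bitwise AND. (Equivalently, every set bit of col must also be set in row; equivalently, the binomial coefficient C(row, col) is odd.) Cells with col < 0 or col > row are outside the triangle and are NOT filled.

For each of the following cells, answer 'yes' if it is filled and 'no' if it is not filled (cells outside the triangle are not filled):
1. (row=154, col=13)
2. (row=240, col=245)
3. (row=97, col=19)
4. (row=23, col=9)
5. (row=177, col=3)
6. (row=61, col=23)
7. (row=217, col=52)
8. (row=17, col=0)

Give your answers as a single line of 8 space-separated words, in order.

Answer: no no no no no no no yes

Derivation:
(154,13): row=0b10011010, col=0b1101, row AND col = 0b1000 = 8; 8 != 13 -> empty
(240,245): col outside [0, 240] -> not filled
(97,19): row=0b1100001, col=0b10011, row AND col = 0b1 = 1; 1 != 19 -> empty
(23,9): row=0b10111, col=0b1001, row AND col = 0b1 = 1; 1 != 9 -> empty
(177,3): row=0b10110001, col=0b11, row AND col = 0b1 = 1; 1 != 3 -> empty
(61,23): row=0b111101, col=0b10111, row AND col = 0b10101 = 21; 21 != 23 -> empty
(217,52): row=0b11011001, col=0b110100, row AND col = 0b10000 = 16; 16 != 52 -> empty
(17,0): row=0b10001, col=0b0, row AND col = 0b0 = 0; 0 == 0 -> filled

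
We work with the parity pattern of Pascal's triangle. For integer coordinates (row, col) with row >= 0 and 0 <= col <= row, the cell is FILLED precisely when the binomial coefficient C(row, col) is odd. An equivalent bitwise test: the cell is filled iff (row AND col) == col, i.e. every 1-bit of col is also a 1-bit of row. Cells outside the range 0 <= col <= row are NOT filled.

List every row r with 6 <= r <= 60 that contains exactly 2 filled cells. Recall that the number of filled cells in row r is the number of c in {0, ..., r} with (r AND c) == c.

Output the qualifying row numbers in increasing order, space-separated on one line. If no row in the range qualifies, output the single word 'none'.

Answer: 8 16 32

Derivation:
Row r has 2^popcount(r) filled cells, so we need popcount(r) = log2(2) = 1.
Scan r = 6..60 and keep those with exactly 1 one-bits:
r=6=110 popcount=2 -> skip
r=7=111 popcount=3 -> skip
r=8=1000 popcount=1 -> KEEP
r=9=1001 popcount=2 -> skip
r=10=1010 popcount=2 -> skip
r=11=1011 popcount=3 -> skip
r=12=1100 popcount=2 -> skip
r=13=1101 popcount=3 -> skip
r=14=1110 popcount=3 -> skip
r=15=1111 popcount=4 -> skip
r=16=10000 popcount=1 -> KEEP
r=17=10001 popcount=2 -> skip
r=18=10010 popcount=2 -> skip
r=19=10011 popcount=3 -> skip
r=20=10100 popcount=2 -> skip
r=21=10101 popcount=3 -> skip
r=22=10110 popcount=3 -> skip
r=23=10111 popcount=4 -> skip
r=24=11000 popcount=2 -> skip
r=25=11001 popcount=3 -> skip
r=26=11010 popcount=3 -> skip
r=27=11011 popcount=4 -> skip
r=28=11100 popcount=3 -> skip
r=29=11101 popcount=4 -> skip
r=30=11110 popcount=4 -> skip
r=31=11111 popcount=5 -> skip
r=32=100000 popcount=1 -> KEEP
r=33=100001 popcount=2 -> skip
r=34=100010 popcount=2 -> skip
r=35=100011 popcount=3 -> skip
r=36=100100 popcount=2 -> skip
r=37=100101 popcount=3 -> skip
r=38=100110 popcount=3 -> skip
r=39=100111 popcount=4 -> skip
r=40=101000 popcount=2 -> skip
r=41=101001 popcount=3 -> skip
r=42=101010 popcount=3 -> skip
r=43=101011 popcount=4 -> skip
r=44=101100 popcount=3 -> skip
r=45=101101 popcount=4 -> skip
r=46=101110 popcount=4 -> skip
r=47=101111 popcount=5 -> skip
r=48=110000 popcount=2 -> skip
r=49=110001 popcount=3 -> skip
r=50=110010 popcount=3 -> skip
r=51=110011 popcount=4 -> skip
r=52=110100 popcount=3 -> skip
r=53=110101 popcount=4 -> skip
r=54=110110 popcount=4 -> skip
r=55=110111 popcount=5 -> skip
r=56=111000 popcount=3 -> skip
r=57=111001 popcount=4 -> skip
r=58=111010 popcount=4 -> skip
r=59=111011 popcount=5 -> skip
r=60=111100 popcount=4 -> skip
Kept rows: 8 16 32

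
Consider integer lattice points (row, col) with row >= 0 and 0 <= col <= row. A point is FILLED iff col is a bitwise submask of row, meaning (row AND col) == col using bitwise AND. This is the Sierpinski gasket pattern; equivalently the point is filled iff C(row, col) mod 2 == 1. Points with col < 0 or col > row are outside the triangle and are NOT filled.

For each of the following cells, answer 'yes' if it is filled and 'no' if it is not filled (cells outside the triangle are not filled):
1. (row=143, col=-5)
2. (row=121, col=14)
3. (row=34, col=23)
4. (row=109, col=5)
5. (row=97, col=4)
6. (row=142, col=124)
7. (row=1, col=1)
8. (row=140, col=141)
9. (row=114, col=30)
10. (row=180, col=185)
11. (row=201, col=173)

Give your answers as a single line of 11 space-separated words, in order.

Answer: no no no yes no no yes no no no no

Derivation:
(143,-5): col outside [0, 143] -> not filled
(121,14): row=0b1111001, col=0b1110, row AND col = 0b1000 = 8; 8 != 14 -> empty
(34,23): row=0b100010, col=0b10111, row AND col = 0b10 = 2; 2 != 23 -> empty
(109,5): row=0b1101101, col=0b101, row AND col = 0b101 = 5; 5 == 5 -> filled
(97,4): row=0b1100001, col=0b100, row AND col = 0b0 = 0; 0 != 4 -> empty
(142,124): row=0b10001110, col=0b1111100, row AND col = 0b1100 = 12; 12 != 124 -> empty
(1,1): row=0b1, col=0b1, row AND col = 0b1 = 1; 1 == 1 -> filled
(140,141): col outside [0, 140] -> not filled
(114,30): row=0b1110010, col=0b11110, row AND col = 0b10010 = 18; 18 != 30 -> empty
(180,185): col outside [0, 180] -> not filled
(201,173): row=0b11001001, col=0b10101101, row AND col = 0b10001001 = 137; 137 != 173 -> empty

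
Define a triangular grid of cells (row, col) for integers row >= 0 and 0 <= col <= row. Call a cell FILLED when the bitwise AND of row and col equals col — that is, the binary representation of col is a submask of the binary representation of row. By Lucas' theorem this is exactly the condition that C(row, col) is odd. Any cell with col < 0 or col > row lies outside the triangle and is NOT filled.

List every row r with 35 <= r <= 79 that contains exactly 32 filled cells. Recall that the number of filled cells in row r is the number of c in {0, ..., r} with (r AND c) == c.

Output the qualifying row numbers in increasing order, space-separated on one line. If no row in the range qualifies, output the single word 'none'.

Answer: 47 55 59 61 62 79

Derivation:
Row r has 2^popcount(r) filled cells, so we need popcount(r) = log2(32) = 5.
Scan r = 35..79 and keep those with exactly 5 one-bits:
r=35=100011 popcount=3 -> skip
r=36=100100 popcount=2 -> skip
r=37=100101 popcount=3 -> skip
r=38=100110 popcount=3 -> skip
r=39=100111 popcount=4 -> skip
r=40=101000 popcount=2 -> skip
r=41=101001 popcount=3 -> skip
r=42=101010 popcount=3 -> skip
r=43=101011 popcount=4 -> skip
r=44=101100 popcount=3 -> skip
r=45=101101 popcount=4 -> skip
r=46=101110 popcount=4 -> skip
r=47=101111 popcount=5 -> KEEP
r=48=110000 popcount=2 -> skip
r=49=110001 popcount=3 -> skip
r=50=110010 popcount=3 -> skip
r=51=110011 popcount=4 -> skip
r=52=110100 popcount=3 -> skip
r=53=110101 popcount=4 -> skip
r=54=110110 popcount=4 -> skip
r=55=110111 popcount=5 -> KEEP
r=56=111000 popcount=3 -> skip
r=57=111001 popcount=4 -> skip
r=58=111010 popcount=4 -> skip
r=59=111011 popcount=5 -> KEEP
r=60=111100 popcount=4 -> skip
r=61=111101 popcount=5 -> KEEP
r=62=111110 popcount=5 -> KEEP
r=63=111111 popcount=6 -> skip
r=64=1000000 popcount=1 -> skip
r=65=1000001 popcount=2 -> skip
r=66=1000010 popcount=2 -> skip
r=67=1000011 popcount=3 -> skip
r=68=1000100 popcount=2 -> skip
r=69=1000101 popcount=3 -> skip
r=70=1000110 popcount=3 -> skip
r=71=1000111 popcount=4 -> skip
r=72=1001000 popcount=2 -> skip
r=73=1001001 popcount=3 -> skip
r=74=1001010 popcount=3 -> skip
r=75=1001011 popcount=4 -> skip
r=76=1001100 popcount=3 -> skip
r=77=1001101 popcount=4 -> skip
r=78=1001110 popcount=4 -> skip
r=79=1001111 popcount=5 -> KEEP
Kept rows: 47 55 59 61 62 79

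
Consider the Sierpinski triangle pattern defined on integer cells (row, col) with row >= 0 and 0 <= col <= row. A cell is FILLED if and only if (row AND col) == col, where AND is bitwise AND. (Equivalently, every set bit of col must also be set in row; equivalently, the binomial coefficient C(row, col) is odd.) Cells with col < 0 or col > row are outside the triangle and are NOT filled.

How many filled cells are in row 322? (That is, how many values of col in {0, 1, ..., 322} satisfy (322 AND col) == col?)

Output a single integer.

Answer: 8

Derivation:
322 in binary = 101000010
popcount(322) = number of 1-bits in 101000010 = 3
A col c satisfies (322 AND c) == c iff every set bit of c is also set in 322; each of the 3 set bits of 322 can independently be on or off in c.
count = 2^3 = 8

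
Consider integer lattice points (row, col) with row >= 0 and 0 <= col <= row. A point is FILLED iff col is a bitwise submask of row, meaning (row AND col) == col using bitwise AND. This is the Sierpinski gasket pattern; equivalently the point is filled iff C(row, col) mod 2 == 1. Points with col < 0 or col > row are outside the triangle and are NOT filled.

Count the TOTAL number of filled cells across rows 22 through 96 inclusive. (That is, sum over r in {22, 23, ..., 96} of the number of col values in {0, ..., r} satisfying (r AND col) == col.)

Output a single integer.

Answer: 1108

Derivation:
r22=10110 pc3: +8 =8
r23=10111 pc4: +16 =24
r24=11000 pc2: +4 =28
r25=11001 pc3: +8 =36
r26=11010 pc3: +8 =44
r27=11011 pc4: +16 =60
r28=11100 pc3: +8 =68
r29=11101 pc4: +16 =84
r30=11110 pc4: +16 =100
r31=11111 pc5: +32 =132
r32=100000 pc1: +2 =134
r33=100001 pc2: +4 =138
r34=100010 pc2: +4 =142
r35=100011 pc3: +8 =150
r36=100100 pc2: +4 =154
r37=100101 pc3: +8 =162
r38=100110 pc3: +8 =170
r39=100111 pc4: +16 =186
r40=101000 pc2: +4 =190
r41=101001 pc3: +8 =198
r42=101010 pc3: +8 =206
r43=101011 pc4: +16 =222
r44=101100 pc3: +8 =230
r45=101101 pc4: +16 =246
r46=101110 pc4: +16 =262
r47=101111 pc5: +32 =294
r48=110000 pc2: +4 =298
r49=110001 pc3: +8 =306
r50=110010 pc3: +8 =314
r51=110011 pc4: +16 =330
r52=110100 pc3: +8 =338
r53=110101 pc4: +16 =354
r54=110110 pc4: +16 =370
r55=110111 pc5: +32 =402
r56=111000 pc3: +8 =410
r57=111001 pc4: +16 =426
r58=111010 pc4: +16 =442
r59=111011 pc5: +32 =474
r60=111100 pc4: +16 =490
r61=111101 pc5: +32 =522
r62=111110 pc5: +32 =554
r63=111111 pc6: +64 =618
r64=1000000 pc1: +2 =620
r65=1000001 pc2: +4 =624
r66=1000010 pc2: +4 =628
r67=1000011 pc3: +8 =636
r68=1000100 pc2: +4 =640
r69=1000101 pc3: +8 =648
r70=1000110 pc3: +8 =656
r71=1000111 pc4: +16 =672
r72=1001000 pc2: +4 =676
r73=1001001 pc3: +8 =684
r74=1001010 pc3: +8 =692
r75=1001011 pc4: +16 =708
r76=1001100 pc3: +8 =716
r77=1001101 pc4: +16 =732
r78=1001110 pc4: +16 =748
r79=1001111 pc5: +32 =780
r80=1010000 pc2: +4 =784
r81=1010001 pc3: +8 =792
r82=1010010 pc3: +8 =800
r83=1010011 pc4: +16 =816
r84=1010100 pc3: +8 =824
r85=1010101 pc4: +16 =840
r86=1010110 pc4: +16 =856
r87=1010111 pc5: +32 =888
r88=1011000 pc3: +8 =896
r89=1011001 pc4: +16 =912
r90=1011010 pc4: +16 =928
r91=1011011 pc5: +32 =960
r92=1011100 pc4: +16 =976
r93=1011101 pc5: +32 =1008
r94=1011110 pc5: +32 =1040
r95=1011111 pc6: +64 =1104
r96=1100000 pc2: +4 =1108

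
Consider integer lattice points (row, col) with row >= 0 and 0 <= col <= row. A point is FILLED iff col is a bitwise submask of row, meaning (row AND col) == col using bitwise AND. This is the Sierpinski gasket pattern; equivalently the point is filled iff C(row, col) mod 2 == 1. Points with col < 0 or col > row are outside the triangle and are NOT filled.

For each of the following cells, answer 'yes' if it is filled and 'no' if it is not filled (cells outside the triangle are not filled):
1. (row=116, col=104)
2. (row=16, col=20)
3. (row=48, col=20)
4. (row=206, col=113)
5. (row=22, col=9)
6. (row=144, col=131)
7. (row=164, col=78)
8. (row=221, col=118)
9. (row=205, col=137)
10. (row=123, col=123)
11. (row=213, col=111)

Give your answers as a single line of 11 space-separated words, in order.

(116,104): row=0b1110100, col=0b1101000, row AND col = 0b1100000 = 96; 96 != 104 -> empty
(16,20): col outside [0, 16] -> not filled
(48,20): row=0b110000, col=0b10100, row AND col = 0b10000 = 16; 16 != 20 -> empty
(206,113): row=0b11001110, col=0b1110001, row AND col = 0b1000000 = 64; 64 != 113 -> empty
(22,9): row=0b10110, col=0b1001, row AND col = 0b0 = 0; 0 != 9 -> empty
(144,131): row=0b10010000, col=0b10000011, row AND col = 0b10000000 = 128; 128 != 131 -> empty
(164,78): row=0b10100100, col=0b1001110, row AND col = 0b100 = 4; 4 != 78 -> empty
(221,118): row=0b11011101, col=0b1110110, row AND col = 0b1010100 = 84; 84 != 118 -> empty
(205,137): row=0b11001101, col=0b10001001, row AND col = 0b10001001 = 137; 137 == 137 -> filled
(123,123): row=0b1111011, col=0b1111011, row AND col = 0b1111011 = 123; 123 == 123 -> filled
(213,111): row=0b11010101, col=0b1101111, row AND col = 0b1000101 = 69; 69 != 111 -> empty

Answer: no no no no no no no no yes yes no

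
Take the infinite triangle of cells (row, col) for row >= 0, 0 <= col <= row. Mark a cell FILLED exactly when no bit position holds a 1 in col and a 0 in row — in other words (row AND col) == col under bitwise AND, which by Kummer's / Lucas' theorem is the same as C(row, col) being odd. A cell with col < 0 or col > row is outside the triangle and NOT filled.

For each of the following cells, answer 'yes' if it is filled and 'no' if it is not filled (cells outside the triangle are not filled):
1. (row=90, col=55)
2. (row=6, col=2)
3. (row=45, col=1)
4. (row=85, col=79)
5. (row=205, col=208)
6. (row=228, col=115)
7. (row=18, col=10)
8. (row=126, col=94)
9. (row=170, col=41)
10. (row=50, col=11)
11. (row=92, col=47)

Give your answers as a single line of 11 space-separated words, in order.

(90,55): row=0b1011010, col=0b110111, row AND col = 0b10010 = 18; 18 != 55 -> empty
(6,2): row=0b110, col=0b10, row AND col = 0b10 = 2; 2 == 2 -> filled
(45,1): row=0b101101, col=0b1, row AND col = 0b1 = 1; 1 == 1 -> filled
(85,79): row=0b1010101, col=0b1001111, row AND col = 0b1000101 = 69; 69 != 79 -> empty
(205,208): col outside [0, 205] -> not filled
(228,115): row=0b11100100, col=0b1110011, row AND col = 0b1100000 = 96; 96 != 115 -> empty
(18,10): row=0b10010, col=0b1010, row AND col = 0b10 = 2; 2 != 10 -> empty
(126,94): row=0b1111110, col=0b1011110, row AND col = 0b1011110 = 94; 94 == 94 -> filled
(170,41): row=0b10101010, col=0b101001, row AND col = 0b101000 = 40; 40 != 41 -> empty
(50,11): row=0b110010, col=0b1011, row AND col = 0b10 = 2; 2 != 11 -> empty
(92,47): row=0b1011100, col=0b101111, row AND col = 0b1100 = 12; 12 != 47 -> empty

Answer: no yes yes no no no no yes no no no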